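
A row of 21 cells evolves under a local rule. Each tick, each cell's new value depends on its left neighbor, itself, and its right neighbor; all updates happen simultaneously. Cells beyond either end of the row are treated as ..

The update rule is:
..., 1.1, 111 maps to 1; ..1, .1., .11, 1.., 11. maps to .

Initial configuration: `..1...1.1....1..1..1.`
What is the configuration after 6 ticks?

tick 1: 1...1..1..11.........
tick 2: ..1..........11111111
tick 3: 1...11111111..111111.
tick 4: ..1..111111....1111..
tick 5: 1.....1111..11..11..1
tick 6: ..111..11............

..111..11............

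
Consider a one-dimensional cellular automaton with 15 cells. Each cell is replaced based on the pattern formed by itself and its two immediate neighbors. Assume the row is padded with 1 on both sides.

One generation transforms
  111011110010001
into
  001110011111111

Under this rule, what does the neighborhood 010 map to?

1

At position 10 the neighborhood is 010; the next row has 1 there.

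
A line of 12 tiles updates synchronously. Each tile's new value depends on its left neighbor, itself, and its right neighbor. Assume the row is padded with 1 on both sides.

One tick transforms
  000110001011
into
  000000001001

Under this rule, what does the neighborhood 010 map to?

At position 8 the neighborhood is 010; the next row has 1 there.

1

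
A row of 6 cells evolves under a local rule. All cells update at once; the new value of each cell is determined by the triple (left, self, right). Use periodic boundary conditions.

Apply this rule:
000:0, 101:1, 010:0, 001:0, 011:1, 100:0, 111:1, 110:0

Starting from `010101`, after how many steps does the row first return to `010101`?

2

101010
010101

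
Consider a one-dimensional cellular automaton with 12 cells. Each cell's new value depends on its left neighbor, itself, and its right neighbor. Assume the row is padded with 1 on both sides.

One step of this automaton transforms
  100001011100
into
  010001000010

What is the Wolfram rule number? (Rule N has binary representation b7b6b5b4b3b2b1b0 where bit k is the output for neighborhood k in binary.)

20

position 8: 111 → 0  (bit 7 = 0)
position 0: 110 → 0  (bit 6 = 0)
position 6: 101 → 0  (bit 5 = 0)
position 1: 100 → 1  (bit 4 = 1)
position 7: 011 → 0  (bit 3 = 0)
position 5: 010 → 1  (bit 2 = 1)
position 4: 001 → 0  (bit 1 = 0)
position 2: 000 → 0  (bit 0 = 0)
bits b7..b0 = 00010100 = 20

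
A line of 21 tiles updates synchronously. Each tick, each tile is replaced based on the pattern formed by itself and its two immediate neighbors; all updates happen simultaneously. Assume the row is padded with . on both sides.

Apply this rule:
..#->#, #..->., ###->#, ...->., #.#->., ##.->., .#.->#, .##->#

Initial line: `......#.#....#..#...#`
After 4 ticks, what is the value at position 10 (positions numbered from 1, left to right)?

.

.....##.#...##.##..##
....##..#..##..#..##.
...##..##.##..##.##..
..##..##..#..##..#...
position 10 holds .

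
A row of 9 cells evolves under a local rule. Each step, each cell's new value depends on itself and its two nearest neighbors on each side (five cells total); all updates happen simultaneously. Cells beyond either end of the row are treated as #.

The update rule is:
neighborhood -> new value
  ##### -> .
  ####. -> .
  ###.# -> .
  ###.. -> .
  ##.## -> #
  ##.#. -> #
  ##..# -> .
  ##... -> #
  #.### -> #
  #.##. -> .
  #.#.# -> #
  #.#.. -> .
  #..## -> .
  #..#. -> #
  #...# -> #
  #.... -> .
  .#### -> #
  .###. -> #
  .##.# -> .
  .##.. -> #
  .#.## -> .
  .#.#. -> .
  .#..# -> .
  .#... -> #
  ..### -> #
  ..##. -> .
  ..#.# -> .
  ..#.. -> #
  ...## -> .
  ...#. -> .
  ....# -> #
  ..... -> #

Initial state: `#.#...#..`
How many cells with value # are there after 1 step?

.#.##.#..
count of #: 4

4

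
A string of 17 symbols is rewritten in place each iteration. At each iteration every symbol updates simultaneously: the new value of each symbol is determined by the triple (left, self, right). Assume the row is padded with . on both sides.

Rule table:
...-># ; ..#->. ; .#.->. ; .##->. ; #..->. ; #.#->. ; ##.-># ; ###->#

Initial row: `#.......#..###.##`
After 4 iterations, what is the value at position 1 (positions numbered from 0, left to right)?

#

..#####.....##..#
#..####.###..#...
....###..##....##
###..##...#.##..#
position 1 holds #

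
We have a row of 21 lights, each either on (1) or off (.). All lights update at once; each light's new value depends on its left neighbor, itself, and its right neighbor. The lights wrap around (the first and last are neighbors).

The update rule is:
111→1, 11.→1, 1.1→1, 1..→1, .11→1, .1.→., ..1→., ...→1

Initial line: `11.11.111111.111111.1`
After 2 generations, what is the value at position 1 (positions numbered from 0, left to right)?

1

generation 1: 111111111111111111111
generation 2: 111111111111111111111
position 1 holds 1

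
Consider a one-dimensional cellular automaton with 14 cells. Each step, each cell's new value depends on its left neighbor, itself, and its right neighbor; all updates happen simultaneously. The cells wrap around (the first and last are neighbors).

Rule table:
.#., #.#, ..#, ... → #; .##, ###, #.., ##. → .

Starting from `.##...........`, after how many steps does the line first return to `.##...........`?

step 1: #...##########
step 2: ..##..........
step 3: ##...#########
step 4: ...##.........
step 5: ###...########
step 6: ....##........
step 7: ####...#######
step 8: .....##.......
step 9: #####...######
step 10: ......##......
step 11: ######...#####
step 12: .......##.....
step 13: #######...####
step 14: ........##....
step 15: ########...###
step 16: .........##...
step 17: #########...##
step 18: ..........##..
step 19: ##########...#
step 20: ...........##.
step 21: ###########...
step 22: ............##
step 23: .###########..
step 24: #............#
step 25: ..###########.
step 26: ##............
step 27: ...###########
step 28: .##...........

28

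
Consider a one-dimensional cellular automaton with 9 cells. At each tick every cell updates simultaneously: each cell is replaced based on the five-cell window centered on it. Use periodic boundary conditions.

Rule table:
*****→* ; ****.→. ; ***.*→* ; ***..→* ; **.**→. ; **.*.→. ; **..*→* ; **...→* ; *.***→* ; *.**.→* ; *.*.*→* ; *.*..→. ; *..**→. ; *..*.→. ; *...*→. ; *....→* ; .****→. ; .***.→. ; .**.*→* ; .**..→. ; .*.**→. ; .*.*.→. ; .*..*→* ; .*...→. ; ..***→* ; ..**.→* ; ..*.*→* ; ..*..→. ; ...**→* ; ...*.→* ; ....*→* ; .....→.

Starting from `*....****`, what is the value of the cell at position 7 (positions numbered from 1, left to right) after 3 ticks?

******.*.
*.**.*.*.
*.**.*.*.
position 7 holds .

.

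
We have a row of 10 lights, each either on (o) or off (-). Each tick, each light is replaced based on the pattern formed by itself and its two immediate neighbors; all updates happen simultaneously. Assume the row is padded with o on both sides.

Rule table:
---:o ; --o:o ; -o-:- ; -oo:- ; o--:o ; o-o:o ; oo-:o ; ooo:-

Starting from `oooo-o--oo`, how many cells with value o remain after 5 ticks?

---oo-oo--
ooo-oo-ooo
--oo-oo---
oo-oo-oooo
-oo-oo----
count of o: 4

4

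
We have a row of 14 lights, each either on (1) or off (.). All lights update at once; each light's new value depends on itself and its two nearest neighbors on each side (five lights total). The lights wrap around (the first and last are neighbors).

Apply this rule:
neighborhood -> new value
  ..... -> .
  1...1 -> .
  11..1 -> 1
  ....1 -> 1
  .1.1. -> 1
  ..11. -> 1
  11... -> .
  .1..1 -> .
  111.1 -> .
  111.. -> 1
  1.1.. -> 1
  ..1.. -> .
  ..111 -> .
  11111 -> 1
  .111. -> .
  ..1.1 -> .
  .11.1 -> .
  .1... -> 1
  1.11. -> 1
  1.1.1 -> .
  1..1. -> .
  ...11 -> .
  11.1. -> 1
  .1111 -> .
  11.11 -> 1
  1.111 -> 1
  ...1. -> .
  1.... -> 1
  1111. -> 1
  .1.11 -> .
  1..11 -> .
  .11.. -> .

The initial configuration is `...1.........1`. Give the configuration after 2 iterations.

.1..1..1.1....

1...11.....1..
.1..1..1.1....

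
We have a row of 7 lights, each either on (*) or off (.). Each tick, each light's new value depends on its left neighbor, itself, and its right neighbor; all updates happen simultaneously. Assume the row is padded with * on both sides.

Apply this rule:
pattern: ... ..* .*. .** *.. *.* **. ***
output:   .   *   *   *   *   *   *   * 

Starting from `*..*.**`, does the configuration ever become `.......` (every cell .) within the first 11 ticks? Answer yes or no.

no

*******
*******  (fixed point — unchanged through tick 11)
tick 11 is *******, still not uniform .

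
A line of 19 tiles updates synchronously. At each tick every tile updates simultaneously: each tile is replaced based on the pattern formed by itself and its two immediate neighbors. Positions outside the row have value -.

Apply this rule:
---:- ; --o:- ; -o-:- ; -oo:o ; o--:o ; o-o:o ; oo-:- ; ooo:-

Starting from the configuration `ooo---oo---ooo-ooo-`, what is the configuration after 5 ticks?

----o--o--o-o--o-o-

o--o--o-o--o--oo--o
-o--o--o-o--o-o-o--
--o--o--o-o--o-o-o-
---o--o--o-o--o-o-o
----o--o--o-o--o-o-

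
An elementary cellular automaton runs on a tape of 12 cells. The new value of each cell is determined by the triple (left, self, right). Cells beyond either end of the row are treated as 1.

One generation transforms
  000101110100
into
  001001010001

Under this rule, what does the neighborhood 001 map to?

1

At position 2 the neighborhood is 001; the next row has 1 there.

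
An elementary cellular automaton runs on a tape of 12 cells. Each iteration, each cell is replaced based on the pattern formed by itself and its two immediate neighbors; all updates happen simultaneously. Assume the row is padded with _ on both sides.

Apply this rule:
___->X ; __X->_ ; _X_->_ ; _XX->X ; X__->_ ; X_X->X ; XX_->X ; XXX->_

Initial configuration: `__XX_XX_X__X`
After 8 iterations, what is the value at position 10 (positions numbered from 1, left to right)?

X_XXXXXX____
_XX____X_XXX
_XX_XX__XX_X
_XXXXX__XXX_
_X___X__X_X_
___X_____X__
XX___XXX___X
XX_X_X_X_X__
position 10 holds X

X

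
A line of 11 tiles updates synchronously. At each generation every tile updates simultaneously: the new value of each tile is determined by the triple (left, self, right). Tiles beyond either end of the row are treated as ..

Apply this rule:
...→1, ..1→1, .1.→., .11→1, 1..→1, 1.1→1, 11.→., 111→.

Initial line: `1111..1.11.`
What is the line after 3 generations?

11...11.1.1

1...11.11.1
.1111.11.1.
11...11.1.1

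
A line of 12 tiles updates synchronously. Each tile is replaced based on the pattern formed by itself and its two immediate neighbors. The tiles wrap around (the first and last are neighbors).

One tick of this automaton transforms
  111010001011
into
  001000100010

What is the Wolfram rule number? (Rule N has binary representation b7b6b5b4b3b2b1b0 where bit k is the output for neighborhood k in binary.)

73

position 0: 111 → 0  (bit 7 = 0)
position 2: 110 → 1  (bit 6 = 1)
position 3: 101 → 0  (bit 5 = 0)
position 5: 100 → 0  (bit 4 = 0)
position 10: 011 → 1  (bit 3 = 1)
position 4: 010 → 0  (bit 2 = 0)
position 7: 001 → 0  (bit 1 = 0)
position 6: 000 → 1  (bit 0 = 1)
bits b7..b0 = 01001001 = 73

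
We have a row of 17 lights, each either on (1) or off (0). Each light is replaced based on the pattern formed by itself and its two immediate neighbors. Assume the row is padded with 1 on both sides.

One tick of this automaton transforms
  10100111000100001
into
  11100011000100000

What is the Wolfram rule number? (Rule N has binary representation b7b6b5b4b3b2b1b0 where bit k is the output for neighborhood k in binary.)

position 6: 111 → 1  (bit 7 = 1)
position 0: 110 → 1  (bit 6 = 1)
position 1: 101 → 1  (bit 5 = 1)
position 3: 100 → 0  (bit 4 = 0)
position 5: 011 → 0  (bit 3 = 0)
position 2: 010 → 1  (bit 2 = 1)
position 4: 001 → 0  (bit 1 = 0)
position 9: 000 → 0  (bit 0 = 0)
bits b7..b0 = 11100100 = 228

228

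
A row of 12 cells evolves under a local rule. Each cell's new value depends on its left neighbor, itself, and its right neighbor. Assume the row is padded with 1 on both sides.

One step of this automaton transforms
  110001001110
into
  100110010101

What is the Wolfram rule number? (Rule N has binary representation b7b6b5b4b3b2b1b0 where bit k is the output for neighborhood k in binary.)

163

position 0: 111 → 1  (bit 7 = 1)
position 1: 110 → 0  (bit 6 = 0)
position 11: 101 → 1  (bit 5 = 1)
position 2: 100 → 0  (bit 4 = 0)
position 8: 011 → 0  (bit 3 = 0)
position 5: 010 → 0  (bit 2 = 0)
position 4: 001 → 1  (bit 1 = 1)
position 3: 000 → 1  (bit 0 = 1)
bits b7..b0 = 10100011 = 163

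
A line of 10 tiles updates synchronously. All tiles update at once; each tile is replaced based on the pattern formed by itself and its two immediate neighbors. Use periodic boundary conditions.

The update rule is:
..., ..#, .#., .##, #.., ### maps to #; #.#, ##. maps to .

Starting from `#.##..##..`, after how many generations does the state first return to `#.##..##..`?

10

#.#.###.##
..#.##..##
###.#.###.
##..#.##..
#.###.#.##
..##..#.##
###.###.#.
##..##..#.
#.###.###.
#.##..##..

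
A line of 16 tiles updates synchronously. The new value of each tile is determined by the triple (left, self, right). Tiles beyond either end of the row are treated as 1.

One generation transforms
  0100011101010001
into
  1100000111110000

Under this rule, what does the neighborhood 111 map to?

At position 6 the neighborhood is 111; the next row has 0 there.

0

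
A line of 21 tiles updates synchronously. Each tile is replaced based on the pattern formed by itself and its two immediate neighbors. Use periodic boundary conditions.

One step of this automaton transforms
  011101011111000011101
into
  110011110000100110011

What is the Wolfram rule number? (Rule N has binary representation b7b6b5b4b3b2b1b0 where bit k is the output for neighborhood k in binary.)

62

position 2: 111 → 0  (bit 7 = 0)
position 3: 110 → 0  (bit 6 = 0)
position 0: 101 → 1  (bit 5 = 1)
position 12: 100 → 1  (bit 4 = 1)
position 1: 011 → 1  (bit 3 = 1)
position 5: 010 → 1  (bit 2 = 1)
position 15: 001 → 1  (bit 1 = 1)
position 13: 000 → 0  (bit 0 = 0)
bits b7..b0 = 00111110 = 62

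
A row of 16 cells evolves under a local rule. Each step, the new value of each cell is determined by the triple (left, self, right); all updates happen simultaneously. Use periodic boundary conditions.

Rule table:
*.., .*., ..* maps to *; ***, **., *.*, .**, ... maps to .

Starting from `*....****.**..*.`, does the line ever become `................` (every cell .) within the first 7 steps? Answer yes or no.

no

step 1: **..*.......***.
step 2: ..****.....*....
step 3: .*....*...***...
step 4: ***..***.*...*..
step 5: ...**....**.****
step 6: *.*..*..*.......
step 7: *.********.....*
step 7 is *.********.....*, still not uniform .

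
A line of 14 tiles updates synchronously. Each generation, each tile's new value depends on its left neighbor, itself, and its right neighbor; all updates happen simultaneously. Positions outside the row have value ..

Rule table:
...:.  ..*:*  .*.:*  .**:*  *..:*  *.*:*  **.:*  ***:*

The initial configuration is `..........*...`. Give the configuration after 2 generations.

........*****.

generation 1: .........***..
generation 2: ........*****.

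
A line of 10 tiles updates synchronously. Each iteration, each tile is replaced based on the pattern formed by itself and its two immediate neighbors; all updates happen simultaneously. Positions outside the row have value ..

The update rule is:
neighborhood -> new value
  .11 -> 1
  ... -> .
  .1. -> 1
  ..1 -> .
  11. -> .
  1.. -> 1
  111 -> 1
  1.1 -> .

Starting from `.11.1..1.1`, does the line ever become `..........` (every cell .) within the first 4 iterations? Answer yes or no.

no

.1..11.1.1
.11.1..1.1  (repeats iteration 0; period 2)
iteration 4: .11.1..1.1
iteration 4 is .11.1..1.1, still not uniform .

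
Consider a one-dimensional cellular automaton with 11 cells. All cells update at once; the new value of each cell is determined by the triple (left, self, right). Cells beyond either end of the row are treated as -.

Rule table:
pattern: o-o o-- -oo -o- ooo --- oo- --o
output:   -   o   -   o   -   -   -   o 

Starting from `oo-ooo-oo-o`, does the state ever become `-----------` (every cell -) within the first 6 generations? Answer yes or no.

----------o
---------oo
--------o--
-------ooo-
------o---o
-----ooo-oo
generation 6 is -----ooo-oo, still not uniform -

no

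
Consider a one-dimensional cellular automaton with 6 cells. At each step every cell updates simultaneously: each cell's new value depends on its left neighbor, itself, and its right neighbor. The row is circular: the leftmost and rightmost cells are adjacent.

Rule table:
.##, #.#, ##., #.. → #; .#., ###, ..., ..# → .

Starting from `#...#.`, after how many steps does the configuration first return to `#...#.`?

6

.#...#
#.#...
.#.#..
..#.#.
...#.#
#...#.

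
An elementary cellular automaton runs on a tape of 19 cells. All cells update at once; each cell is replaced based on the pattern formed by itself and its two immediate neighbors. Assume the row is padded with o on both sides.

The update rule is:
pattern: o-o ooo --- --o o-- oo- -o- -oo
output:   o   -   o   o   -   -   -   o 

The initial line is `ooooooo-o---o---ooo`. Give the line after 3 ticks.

tick 1: -------o--oo--ooo--
tick 2: -oooooo--oo--oo---o
tick 3: oo------oo--oo--ooo

oo------oo--oo--ooo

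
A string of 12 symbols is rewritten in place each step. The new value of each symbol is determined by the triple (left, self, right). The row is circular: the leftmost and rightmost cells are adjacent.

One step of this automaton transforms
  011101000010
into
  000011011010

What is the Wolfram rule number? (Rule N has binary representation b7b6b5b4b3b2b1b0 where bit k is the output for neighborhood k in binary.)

37

position 2: 111 → 0  (bit 7 = 0)
position 3: 110 → 0  (bit 6 = 0)
position 4: 101 → 1  (bit 5 = 1)
position 6: 100 → 0  (bit 4 = 0)
position 1: 011 → 0  (bit 3 = 0)
position 5: 010 → 1  (bit 2 = 1)
position 0: 001 → 0  (bit 1 = 0)
position 7: 000 → 1  (bit 0 = 1)
bits b7..b0 = 00100101 = 37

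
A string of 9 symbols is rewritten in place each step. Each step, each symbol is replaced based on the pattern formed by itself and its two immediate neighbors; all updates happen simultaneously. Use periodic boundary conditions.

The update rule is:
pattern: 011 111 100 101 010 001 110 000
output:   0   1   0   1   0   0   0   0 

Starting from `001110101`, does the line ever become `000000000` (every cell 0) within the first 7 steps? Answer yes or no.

000101010
000010100
000001000
000000000
all cells are 0 at step 4

yes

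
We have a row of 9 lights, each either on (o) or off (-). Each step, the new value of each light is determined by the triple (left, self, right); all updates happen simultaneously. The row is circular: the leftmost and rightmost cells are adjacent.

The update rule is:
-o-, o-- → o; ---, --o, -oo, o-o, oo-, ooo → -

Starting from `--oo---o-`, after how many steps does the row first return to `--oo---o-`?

step 1: ----o--oo
step 2: o---oo---
step 3: oo----o--
step 4: --o---oo-
step 5: --oo----o
step 6: o---o---o
step 7: -o--oo---
step 8: -oo---o--
step 9: ---o--oo-
step 10: ---oo---o
step 11: o----o--o
step 12: -o---oo--
step 13: -oo----o-
step 14: ---o---oo
step 15: o--oo----
step 16: oo---o---
step 17: --o--oo--
step 18: --oo---o-

18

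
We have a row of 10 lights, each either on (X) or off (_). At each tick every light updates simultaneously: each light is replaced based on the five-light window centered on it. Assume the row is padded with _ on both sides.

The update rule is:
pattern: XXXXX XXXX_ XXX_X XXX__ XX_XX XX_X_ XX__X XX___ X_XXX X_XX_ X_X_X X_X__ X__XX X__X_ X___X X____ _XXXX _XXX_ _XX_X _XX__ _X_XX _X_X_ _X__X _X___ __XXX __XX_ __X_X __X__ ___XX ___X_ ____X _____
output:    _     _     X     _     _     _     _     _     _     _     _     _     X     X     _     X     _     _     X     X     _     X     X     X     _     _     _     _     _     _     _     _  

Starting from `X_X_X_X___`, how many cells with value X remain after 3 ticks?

_X_X_X_XX_
__X_X___X_
___X_X___X
count of X: 3

3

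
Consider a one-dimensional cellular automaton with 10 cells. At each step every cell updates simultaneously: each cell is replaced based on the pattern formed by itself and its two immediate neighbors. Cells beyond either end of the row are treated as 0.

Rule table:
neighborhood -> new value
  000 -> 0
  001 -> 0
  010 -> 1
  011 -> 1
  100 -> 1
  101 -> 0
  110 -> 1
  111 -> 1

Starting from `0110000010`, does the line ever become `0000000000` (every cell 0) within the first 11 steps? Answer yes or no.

no

0111000011
0111100011
0111110011
0111111011
0111111011  (fixed point — unchanged through step 11)
step 11 is 0111111011, still not uniform 0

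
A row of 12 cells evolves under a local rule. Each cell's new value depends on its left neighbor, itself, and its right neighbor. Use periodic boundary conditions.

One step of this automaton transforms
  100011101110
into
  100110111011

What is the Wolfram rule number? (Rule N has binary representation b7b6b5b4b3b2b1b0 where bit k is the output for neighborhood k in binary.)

110

position 5: 111 → 0  (bit 7 = 0)
position 6: 110 → 1  (bit 6 = 1)
position 7: 101 → 1  (bit 5 = 1)
position 1: 100 → 0  (bit 4 = 0)
position 4: 011 → 1  (bit 3 = 1)
position 0: 010 → 1  (bit 2 = 1)
position 3: 001 → 1  (bit 1 = 1)
position 2: 000 → 0  (bit 0 = 0)
bits b7..b0 = 01101110 = 110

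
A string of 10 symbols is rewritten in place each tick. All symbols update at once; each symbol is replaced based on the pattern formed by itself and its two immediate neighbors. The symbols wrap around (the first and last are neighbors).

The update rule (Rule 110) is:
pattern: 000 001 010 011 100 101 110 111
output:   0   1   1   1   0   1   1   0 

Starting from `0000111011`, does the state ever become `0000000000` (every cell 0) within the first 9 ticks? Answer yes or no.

0001101111
0011111001
0110001011
1110011111
0010110000
0111110000
1100010000
1100110001
0101110011
tick 9 is 0101110011, still not uniform 0

no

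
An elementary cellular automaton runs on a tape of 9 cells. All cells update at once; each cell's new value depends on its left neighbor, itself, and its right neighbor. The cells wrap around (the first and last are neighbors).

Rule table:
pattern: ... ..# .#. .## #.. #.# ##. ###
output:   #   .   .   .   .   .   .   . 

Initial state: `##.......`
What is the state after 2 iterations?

##.......

...#####.
##.......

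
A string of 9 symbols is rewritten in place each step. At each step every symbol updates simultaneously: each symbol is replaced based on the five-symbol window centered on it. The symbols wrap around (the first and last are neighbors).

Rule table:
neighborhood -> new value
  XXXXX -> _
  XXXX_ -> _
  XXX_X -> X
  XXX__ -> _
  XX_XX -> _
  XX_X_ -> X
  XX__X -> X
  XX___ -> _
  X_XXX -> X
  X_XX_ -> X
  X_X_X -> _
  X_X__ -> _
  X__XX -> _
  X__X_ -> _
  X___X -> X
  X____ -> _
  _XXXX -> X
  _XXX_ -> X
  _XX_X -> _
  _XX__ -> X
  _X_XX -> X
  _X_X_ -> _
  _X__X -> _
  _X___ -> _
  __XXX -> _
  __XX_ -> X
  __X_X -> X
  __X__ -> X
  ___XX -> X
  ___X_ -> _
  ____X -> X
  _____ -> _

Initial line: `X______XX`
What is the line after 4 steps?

XX__XX__X

step 1: _____XX_X
step 2: ___XXX_X_
step 3: _XX_XXX__
step 4: XX__XX__X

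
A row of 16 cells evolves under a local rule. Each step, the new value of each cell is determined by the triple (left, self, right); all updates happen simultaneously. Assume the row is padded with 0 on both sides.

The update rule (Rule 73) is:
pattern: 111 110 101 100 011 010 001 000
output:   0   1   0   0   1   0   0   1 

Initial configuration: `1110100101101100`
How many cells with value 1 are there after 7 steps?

7

step 1: 1010000001101101
step 2: 0000111101101100
step 3: 1110100101101101
step 4: 1010000001101100
step 5: 0000111101101101
step 6: 1110100101101100  (repeats step 0; period 6)
step 7: 1010000001101101
count of 1: 7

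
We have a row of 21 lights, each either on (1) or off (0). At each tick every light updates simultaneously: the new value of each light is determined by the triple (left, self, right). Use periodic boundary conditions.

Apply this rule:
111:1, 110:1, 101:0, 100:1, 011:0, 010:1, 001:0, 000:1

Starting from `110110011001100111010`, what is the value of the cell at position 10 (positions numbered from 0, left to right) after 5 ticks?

0

010011001100110011010
011001100110011001011
001100110011001101001
100110011001100101101
110011001100110100100
position 10 holds 0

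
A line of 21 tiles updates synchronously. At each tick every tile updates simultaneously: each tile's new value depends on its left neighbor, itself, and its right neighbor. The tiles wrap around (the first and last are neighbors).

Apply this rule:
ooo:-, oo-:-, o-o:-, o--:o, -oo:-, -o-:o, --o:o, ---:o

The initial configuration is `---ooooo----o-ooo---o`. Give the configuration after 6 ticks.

---ooooo-----oooo----

ooo-----ooooo----oooo
---ooooo-----oooo----
ooo-----ooooo----oooo  (repeats tick 1; period 2)
tick 6: ---ooooo-----oooo----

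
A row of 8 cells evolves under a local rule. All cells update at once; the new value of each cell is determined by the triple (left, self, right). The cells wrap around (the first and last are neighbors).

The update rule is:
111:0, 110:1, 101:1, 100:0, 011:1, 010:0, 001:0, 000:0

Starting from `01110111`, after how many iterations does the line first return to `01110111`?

2

iteration 1: 11011101
iteration 2: 01110111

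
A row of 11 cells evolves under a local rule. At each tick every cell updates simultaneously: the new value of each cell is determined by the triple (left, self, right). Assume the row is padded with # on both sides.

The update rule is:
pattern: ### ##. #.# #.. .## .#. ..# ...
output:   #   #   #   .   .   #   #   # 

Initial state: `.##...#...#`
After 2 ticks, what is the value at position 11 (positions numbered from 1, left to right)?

#

#.#.###.##.
####.###.##
position 11 holds #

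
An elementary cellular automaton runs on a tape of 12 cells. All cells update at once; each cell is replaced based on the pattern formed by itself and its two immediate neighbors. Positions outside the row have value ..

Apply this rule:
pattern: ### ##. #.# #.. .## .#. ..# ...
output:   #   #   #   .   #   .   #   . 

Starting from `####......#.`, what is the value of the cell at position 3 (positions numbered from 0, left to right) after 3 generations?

#

####.....#..
####....#...
####...#....
position 3 holds #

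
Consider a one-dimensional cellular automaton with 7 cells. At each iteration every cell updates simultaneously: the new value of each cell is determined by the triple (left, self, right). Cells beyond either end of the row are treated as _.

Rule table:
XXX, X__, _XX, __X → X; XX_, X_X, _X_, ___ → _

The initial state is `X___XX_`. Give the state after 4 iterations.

XX___X_

iteration 1: _X_XX_X
iteration 2: X__X___
iteration 3: _XX_X__
iteration 4: XX___X_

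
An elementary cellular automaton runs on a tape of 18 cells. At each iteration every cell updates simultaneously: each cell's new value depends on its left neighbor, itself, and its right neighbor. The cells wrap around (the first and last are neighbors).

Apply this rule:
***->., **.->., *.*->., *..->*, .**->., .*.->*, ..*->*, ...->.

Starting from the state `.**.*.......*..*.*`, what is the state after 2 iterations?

*..*..*...*......*

....**.....*****.*
*..*..*...*......*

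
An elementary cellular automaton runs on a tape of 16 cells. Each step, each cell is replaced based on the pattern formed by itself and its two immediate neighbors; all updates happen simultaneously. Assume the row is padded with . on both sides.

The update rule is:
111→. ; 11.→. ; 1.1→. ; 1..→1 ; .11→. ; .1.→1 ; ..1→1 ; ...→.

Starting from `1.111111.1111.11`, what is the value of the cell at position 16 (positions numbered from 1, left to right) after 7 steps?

.

1...............
11..............
..1.............
.111............
1...1...........
11.111..........
......1.........
position 16 holds .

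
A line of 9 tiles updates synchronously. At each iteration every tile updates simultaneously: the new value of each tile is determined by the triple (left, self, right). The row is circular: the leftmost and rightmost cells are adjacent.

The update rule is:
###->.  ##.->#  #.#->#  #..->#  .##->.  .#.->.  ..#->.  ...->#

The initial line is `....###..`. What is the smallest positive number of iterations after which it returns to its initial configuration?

###...###
..###....
#...#####
###......
..######.
#......##
######...
.....###.
####...##
...###...
##...####
.###.....
...######
##......#
.######..
......###
#####...#
....###..

18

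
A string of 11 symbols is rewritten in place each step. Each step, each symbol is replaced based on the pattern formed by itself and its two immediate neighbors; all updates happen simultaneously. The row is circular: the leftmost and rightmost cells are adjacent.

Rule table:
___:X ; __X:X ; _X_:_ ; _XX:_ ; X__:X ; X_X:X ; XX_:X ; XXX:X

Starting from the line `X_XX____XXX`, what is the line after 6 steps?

XX_XXXXX_XX
XXX_XXXXX_X
XXXX_XXXXX_
_XXXX_XXXXX
X_XXXX_XXXX
XX_XXXX_XXX

XX_XXXX_XXX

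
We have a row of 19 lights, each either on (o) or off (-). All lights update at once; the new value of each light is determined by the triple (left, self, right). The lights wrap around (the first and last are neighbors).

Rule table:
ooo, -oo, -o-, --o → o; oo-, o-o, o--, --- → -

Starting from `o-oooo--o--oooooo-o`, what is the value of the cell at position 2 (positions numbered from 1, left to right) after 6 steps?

-

step 1: --ooo--oo-oooooo--o
step 2: -ooo--oo--ooooo--oo
step 3: -oo--oo--ooooo--oo-
step 4: oo--oo--ooooo--oo--
step 5: o--oo--ooooo--oo--o
step 6: --oo--ooooo--oo--oo
position 2 holds -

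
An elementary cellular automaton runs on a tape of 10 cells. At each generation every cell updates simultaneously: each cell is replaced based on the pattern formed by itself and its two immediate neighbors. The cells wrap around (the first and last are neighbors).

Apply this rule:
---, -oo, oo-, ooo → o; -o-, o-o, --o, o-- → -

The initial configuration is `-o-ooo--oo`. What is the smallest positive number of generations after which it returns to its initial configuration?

generation 1: ---ooo--oo
generation 2: -o-ooo--oo

2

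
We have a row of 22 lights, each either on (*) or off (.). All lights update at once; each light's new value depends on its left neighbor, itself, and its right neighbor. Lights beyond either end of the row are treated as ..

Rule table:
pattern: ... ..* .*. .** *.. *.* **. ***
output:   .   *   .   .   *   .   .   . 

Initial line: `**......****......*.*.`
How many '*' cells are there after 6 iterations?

6

..*....*....*....*...*
.*.*..*.*..*.*..*.*.*.
*...**...**...**.....*
.*.*..*.*..*.*..*...*.
*...**...**...**.*.*.*
.*.*..*.*..*.*........
count of *: 6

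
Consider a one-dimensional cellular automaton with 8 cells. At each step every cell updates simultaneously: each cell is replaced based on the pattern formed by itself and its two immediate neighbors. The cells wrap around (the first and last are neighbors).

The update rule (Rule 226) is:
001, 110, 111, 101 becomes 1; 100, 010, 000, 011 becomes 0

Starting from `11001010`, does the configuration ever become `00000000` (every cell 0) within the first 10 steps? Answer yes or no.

01010101
10101010
01010101  (repeats step 1; period 2)
step 10: 10101010
step 10 is 10101010, still not uniform 0

no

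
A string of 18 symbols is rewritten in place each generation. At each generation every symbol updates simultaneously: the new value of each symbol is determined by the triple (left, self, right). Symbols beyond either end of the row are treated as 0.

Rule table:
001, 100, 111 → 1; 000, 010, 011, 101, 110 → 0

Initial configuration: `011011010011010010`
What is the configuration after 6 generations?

010101010000010001

100000001100001101
010000010010010000
101000101101101000
000101000000000100
001000100000001010
010101010000010001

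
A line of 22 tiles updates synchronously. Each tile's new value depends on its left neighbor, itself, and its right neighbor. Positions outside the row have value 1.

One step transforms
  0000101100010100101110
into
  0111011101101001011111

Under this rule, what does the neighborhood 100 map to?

0

At position 0 the neighborhood is 100; the next row has 0 there.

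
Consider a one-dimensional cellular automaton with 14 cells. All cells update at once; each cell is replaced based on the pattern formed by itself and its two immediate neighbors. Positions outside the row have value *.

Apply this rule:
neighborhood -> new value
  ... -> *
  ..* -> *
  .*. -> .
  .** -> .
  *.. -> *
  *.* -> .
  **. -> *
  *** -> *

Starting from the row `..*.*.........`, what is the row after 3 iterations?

*****..*******

iteration 1: **...*********
iteration 2: *****.********
iteration 3: *****..*******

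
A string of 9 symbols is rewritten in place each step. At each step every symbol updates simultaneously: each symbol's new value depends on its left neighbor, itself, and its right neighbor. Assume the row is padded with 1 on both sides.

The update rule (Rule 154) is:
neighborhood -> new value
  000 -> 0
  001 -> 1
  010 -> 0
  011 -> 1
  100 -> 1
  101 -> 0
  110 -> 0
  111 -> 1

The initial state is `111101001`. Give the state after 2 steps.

step 1: 111000111
step 2: 110101111

110101111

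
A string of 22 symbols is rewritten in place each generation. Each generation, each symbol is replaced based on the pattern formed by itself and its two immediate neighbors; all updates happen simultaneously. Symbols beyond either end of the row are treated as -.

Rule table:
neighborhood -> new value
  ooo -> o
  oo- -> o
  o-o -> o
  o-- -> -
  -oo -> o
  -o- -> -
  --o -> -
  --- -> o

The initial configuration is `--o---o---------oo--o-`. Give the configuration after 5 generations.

o---o---ooooooo-oo----
--o---o-oooooooooo-ooo
o---o--ooooooooooooooo
--o----ooooooooooooooo
o---oo-ooooooooooooooo

o---oo-ooooooooooooooo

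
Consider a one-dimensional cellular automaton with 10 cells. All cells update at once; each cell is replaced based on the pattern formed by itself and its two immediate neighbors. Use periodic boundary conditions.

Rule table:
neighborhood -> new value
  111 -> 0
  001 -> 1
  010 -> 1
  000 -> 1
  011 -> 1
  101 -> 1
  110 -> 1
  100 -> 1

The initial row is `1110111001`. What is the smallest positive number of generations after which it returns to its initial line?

0011101111
1110111001

2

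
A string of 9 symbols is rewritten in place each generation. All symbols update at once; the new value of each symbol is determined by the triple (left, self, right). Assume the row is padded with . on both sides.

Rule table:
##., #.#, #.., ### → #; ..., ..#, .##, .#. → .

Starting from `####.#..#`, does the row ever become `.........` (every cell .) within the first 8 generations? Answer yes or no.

generation 1: .####.#..
generation 2: ..####.#.
generation 3: ...####.#
generation 4: ....####.
generation 5: .....####
generation 6: ......###
generation 7: .......##
generation 8: ........#
generation 8 is ........#, still not uniform .

no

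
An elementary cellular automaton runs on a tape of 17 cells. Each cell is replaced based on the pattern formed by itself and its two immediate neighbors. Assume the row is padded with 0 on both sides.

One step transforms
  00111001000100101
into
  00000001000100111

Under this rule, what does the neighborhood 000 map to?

At position 0 the neighborhood is 000; the next row has 0 there.

0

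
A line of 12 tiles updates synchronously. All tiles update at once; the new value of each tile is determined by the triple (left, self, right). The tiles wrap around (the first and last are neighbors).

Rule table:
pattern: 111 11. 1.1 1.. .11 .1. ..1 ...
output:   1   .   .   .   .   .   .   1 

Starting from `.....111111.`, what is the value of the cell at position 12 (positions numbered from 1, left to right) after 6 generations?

.

1111..1111..
.11....11...
....11....11
.11....11...  (repeats generation 2; period 2)
generation 6: .11....11...
position 12 holds .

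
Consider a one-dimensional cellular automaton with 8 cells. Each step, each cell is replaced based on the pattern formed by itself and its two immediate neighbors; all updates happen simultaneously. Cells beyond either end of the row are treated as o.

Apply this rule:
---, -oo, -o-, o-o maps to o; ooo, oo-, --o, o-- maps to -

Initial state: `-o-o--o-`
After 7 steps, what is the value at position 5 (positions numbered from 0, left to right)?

step 1: oooo--oo
step 2: ------o-
step 3: -oooo-oo
step 4: oo---oo-
step 5: ---o-o-o
step 6: -o-ooooo
step 7: oooo----
position 5 holds -

-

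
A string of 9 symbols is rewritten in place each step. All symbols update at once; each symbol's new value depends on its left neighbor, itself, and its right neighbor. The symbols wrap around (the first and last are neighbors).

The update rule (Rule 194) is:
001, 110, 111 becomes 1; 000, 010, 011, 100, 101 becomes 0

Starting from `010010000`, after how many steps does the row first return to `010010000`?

100100000
001000001
010000010
100000100
000001001
000010010
000100100
001001000
010010000

9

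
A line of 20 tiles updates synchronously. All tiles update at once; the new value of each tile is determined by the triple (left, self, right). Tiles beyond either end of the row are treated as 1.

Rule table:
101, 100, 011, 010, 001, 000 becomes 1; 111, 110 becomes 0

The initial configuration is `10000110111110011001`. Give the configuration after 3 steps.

01111101100001110111
11000011011111001100
00111110110000111011

00111110110000111011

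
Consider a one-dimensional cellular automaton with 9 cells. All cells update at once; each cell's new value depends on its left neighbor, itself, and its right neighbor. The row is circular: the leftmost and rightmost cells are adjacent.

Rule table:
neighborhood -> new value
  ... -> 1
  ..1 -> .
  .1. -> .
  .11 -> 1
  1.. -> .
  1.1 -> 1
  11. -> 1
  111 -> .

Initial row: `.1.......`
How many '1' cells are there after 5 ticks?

4

...111111
.1.1....1
1.1..11..
.1...11..
...1.11.1
count of 1: 4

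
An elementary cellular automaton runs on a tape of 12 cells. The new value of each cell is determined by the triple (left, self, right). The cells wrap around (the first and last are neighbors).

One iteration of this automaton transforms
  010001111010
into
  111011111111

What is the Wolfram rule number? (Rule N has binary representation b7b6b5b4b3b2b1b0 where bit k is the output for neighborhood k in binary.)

position 6: 111 → 1  (bit 7 = 1)
position 8: 110 → 1  (bit 6 = 1)
position 9: 101 → 1  (bit 5 = 1)
position 2: 100 → 1  (bit 4 = 1)
position 5: 011 → 1  (bit 3 = 1)
position 1: 010 → 1  (bit 2 = 1)
position 0: 001 → 1  (bit 1 = 1)
position 3: 000 → 0  (bit 0 = 0)
bits b7..b0 = 11111110 = 254

254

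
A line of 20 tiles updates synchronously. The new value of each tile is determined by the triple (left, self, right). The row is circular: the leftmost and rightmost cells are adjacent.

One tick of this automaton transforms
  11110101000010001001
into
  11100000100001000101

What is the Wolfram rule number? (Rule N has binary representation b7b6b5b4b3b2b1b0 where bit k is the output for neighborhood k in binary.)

152

position 0: 111 → 1  (bit 7 = 1)
position 3: 110 → 0  (bit 6 = 0)
position 4: 101 → 0  (bit 5 = 0)
position 8: 100 → 1  (bit 4 = 1)
position 19: 011 → 1  (bit 3 = 1)
position 5: 010 → 0  (bit 2 = 0)
position 11: 001 → 0  (bit 1 = 0)
position 9: 000 → 0  (bit 0 = 0)
bits b7..b0 = 10011000 = 152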